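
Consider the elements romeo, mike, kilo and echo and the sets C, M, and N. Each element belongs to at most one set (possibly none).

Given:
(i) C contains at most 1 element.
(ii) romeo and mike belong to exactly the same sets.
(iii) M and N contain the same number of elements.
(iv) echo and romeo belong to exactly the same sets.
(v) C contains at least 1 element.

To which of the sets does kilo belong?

kilo: C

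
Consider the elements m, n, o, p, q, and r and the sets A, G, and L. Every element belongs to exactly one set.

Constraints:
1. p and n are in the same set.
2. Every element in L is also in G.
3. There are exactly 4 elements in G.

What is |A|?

2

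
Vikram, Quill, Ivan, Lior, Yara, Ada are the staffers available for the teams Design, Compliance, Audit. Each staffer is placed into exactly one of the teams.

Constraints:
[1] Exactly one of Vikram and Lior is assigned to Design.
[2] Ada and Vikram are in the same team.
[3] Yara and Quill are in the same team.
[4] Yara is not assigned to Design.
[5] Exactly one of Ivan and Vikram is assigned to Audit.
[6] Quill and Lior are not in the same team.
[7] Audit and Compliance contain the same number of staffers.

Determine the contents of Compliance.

Compliance = {Quill, Yara}

From (4): Yara ∉ Design.
(3): Quill matches Yara: Quill ∉ Design.
Suppose Vikram ∈ Compliance: no assignment then satisfies all the clues, so Vikram ∉ Compliance.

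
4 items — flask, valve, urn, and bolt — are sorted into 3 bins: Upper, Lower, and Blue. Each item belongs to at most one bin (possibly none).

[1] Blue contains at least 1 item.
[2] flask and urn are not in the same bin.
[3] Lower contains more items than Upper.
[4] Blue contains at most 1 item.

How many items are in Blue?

1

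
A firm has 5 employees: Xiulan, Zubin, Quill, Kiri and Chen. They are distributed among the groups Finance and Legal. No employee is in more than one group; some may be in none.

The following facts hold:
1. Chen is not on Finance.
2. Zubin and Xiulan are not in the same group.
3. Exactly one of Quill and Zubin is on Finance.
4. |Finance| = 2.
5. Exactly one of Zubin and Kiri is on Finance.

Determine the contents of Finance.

Finance = {Kiri, Quill}

From (1): Chen ∉ Finance.
Suppose Xiulan ∈ Finance: no assignment then satisfies all the clues, so Xiulan ∉ Finance.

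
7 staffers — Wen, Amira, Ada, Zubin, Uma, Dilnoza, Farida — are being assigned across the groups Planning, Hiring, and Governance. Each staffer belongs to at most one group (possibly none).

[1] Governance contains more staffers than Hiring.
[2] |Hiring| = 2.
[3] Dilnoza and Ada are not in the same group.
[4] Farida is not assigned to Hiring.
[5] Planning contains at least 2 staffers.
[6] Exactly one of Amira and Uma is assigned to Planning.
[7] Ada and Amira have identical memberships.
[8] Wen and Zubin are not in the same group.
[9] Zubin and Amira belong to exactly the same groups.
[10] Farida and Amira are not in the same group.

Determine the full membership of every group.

Planning = {Farida, Uma}; Hiring = {Dilnoza, Wen}; Governance = {Ada, Amira, Zubin}

From (4): Farida ∉ Hiring.
Suppose Wen ∈ Planning: no assignment then satisfies all the clues, so Wen ∉ Planning.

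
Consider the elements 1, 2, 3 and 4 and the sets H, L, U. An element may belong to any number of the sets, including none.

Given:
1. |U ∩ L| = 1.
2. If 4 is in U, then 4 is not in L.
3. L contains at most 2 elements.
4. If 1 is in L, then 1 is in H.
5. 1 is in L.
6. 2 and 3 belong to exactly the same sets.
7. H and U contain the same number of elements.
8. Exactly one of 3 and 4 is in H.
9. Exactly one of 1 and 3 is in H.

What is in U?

U = {1, 4}

From (5): 1 ∈ L.
(4): 1 ∈ H.
(9) (exactly one): 3 ∉ H.
(6): 2 matches 3: 2 ∉ H.
(8) (exactly one): 4 ∈ H.
Suppose 1 ∉ U: no assignment then satisfies all the clues, so 1 ∈ U.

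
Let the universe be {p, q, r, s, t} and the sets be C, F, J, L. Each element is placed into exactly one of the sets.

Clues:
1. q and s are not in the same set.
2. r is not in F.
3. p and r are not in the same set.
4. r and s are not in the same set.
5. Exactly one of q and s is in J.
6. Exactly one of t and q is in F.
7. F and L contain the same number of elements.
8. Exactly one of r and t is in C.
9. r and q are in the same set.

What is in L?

From (2): r ∉ F.
(9): q matches r: q ∉ F.
(6) (exactly one): t ∈ F.
(8) (exactly one): r ∈ C.
(9): q matches r: q ∈ C.
(1): s ∉ C.
(3): p ∉ C.
(5) (exactly one): s ∈ J.
Suppose p ∉ L: no assignment then satisfies all the clues, so p ∈ L.

L = {p}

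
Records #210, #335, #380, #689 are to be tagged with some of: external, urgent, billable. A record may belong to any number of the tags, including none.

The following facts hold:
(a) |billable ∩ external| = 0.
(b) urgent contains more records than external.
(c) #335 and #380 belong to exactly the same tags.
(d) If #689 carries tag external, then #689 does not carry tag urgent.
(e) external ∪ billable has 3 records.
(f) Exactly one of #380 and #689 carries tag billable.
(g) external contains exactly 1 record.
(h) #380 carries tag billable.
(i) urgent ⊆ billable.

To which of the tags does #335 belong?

#335: billable, urgent

From (h): #380 ∈ billable.
(c): #335 matches #380: #335 ∈ billable.
(f) (exactly one): #689 ∉ billable.
(i) contrapositive: #689 ∉ urgent.
Suppose #335 ∈ external: no assignment then satisfies all the clues, so #335 ∉ external.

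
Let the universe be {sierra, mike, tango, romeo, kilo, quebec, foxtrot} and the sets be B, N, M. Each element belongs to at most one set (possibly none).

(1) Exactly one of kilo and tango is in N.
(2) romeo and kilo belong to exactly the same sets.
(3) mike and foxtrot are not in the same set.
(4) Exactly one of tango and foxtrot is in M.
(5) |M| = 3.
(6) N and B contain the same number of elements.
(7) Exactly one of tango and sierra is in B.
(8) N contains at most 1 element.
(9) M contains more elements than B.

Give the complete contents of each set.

B = {sierra}; N = {tango}; M = {foxtrot, kilo, romeo}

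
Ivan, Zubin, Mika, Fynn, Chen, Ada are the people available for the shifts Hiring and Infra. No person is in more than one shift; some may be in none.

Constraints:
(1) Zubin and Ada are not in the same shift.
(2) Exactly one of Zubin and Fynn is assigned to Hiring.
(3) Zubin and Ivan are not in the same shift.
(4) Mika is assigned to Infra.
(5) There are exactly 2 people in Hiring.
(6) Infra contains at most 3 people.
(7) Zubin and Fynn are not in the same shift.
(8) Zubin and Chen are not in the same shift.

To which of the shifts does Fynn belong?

Fynn: Hiring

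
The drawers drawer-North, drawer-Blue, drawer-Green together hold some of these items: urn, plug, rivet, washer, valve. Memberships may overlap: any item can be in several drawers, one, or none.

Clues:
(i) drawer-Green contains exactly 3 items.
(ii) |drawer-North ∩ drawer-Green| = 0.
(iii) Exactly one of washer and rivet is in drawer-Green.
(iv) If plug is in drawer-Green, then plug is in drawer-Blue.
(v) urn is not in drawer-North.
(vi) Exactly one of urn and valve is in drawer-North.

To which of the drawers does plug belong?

plug: drawer-Blue, drawer-Green

From (v): urn ∉ drawer-North.
(vi) (exactly one): valve ∈ drawer-North.
Suppose plug ∈ drawer-North: no assignment then satisfies all the clues, so plug ∉ drawer-North.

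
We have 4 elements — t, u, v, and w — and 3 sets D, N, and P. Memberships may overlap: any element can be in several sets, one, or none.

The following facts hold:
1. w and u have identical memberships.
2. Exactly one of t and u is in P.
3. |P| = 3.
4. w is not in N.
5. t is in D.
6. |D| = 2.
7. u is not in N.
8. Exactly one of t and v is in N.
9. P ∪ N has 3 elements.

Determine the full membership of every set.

D = {t, v}; N = {v}; P = {u, v, w}

From (4): w ∉ N.
From (5): t ∈ D.
From (7): u ∉ N.
Suppose t ∈ N: no assignment then satisfies all the clues, so t ∉ N.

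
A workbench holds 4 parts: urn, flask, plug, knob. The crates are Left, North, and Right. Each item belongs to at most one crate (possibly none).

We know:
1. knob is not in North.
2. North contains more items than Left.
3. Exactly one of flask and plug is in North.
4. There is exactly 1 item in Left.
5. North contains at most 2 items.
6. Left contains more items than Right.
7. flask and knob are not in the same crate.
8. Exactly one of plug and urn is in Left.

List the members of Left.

Left = {plug}

From (1): knob ∉ North.
Suppose urn ∈ Left: no assignment then satisfies all the clues, so urn ∉ Left.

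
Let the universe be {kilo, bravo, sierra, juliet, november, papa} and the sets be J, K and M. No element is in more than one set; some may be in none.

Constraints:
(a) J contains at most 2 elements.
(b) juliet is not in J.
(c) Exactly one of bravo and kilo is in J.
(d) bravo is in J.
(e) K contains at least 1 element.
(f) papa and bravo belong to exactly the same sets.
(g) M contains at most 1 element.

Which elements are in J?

J = {bravo, papa}

From (b): juliet ∉ J.
From (d): bravo ∈ J.
(c) (exactly one): kilo ∉ J.
(f): papa matches bravo: papa ∈ J.
(a): J already has 2, so the rest are out.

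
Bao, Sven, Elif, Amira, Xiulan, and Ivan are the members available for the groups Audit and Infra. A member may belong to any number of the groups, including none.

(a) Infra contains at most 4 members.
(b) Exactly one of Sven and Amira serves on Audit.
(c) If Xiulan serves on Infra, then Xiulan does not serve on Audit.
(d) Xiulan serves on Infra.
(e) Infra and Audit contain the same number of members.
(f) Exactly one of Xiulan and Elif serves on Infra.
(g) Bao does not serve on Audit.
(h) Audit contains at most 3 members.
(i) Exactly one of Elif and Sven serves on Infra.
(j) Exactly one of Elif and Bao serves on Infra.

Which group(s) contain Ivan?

Ivan: Audit

From (d): Xiulan ∈ Infra.
From (g): Bao ∉ Audit.
(c): Xiulan ∉ Audit.
(f) (exactly one): Elif ∉ Infra.
(i) (exactly one): Sven ∈ Infra.
(j) (exactly one): Bao ∈ Infra.
Suppose Ivan ∉ Audit: no assignment then satisfies all the clues, so Ivan ∈ Audit.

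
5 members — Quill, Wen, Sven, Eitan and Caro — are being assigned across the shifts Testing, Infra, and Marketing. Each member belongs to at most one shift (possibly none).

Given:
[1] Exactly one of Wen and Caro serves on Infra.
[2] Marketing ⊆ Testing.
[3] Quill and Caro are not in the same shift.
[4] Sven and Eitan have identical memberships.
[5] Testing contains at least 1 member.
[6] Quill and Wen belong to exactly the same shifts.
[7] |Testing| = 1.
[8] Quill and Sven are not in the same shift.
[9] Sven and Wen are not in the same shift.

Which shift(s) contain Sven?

Sven: none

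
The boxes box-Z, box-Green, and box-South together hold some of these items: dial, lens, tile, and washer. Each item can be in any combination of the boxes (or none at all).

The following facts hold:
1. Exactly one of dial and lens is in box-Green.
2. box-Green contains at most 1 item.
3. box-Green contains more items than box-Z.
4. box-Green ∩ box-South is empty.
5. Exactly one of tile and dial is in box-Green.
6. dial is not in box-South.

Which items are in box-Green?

box-Green = {dial}

From (6): dial ∉ box-South.
Suppose dial ∉ box-Green: no assignment then satisfies all the clues, so dial ∈ box-Green.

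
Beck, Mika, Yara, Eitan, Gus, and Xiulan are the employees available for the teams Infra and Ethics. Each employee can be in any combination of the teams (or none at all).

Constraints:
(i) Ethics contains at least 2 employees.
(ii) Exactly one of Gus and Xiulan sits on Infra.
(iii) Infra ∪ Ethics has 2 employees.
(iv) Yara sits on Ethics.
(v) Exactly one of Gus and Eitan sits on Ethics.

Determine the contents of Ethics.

Ethics = {Gus, Yara}

From (iv): Yara ∈ Ethics.
Suppose Beck ∈ Ethics: no assignment then satisfies all the clues, so Beck ∉ Ethics.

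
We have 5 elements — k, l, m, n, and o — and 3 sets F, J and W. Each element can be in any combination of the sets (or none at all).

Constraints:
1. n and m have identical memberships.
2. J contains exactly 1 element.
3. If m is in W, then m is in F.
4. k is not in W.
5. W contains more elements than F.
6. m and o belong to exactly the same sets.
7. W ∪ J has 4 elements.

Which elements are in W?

From (4): k ∉ W.
Suppose l ∉ W: no assignment then satisfies all the clues, so l ∈ W.

W = {l, m, n, o}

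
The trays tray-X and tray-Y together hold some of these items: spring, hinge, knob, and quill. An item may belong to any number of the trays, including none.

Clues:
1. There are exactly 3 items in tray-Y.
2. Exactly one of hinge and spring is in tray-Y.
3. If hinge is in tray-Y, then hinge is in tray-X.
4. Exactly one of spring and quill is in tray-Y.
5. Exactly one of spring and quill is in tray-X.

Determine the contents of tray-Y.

tray-Y = {hinge, knob, quill}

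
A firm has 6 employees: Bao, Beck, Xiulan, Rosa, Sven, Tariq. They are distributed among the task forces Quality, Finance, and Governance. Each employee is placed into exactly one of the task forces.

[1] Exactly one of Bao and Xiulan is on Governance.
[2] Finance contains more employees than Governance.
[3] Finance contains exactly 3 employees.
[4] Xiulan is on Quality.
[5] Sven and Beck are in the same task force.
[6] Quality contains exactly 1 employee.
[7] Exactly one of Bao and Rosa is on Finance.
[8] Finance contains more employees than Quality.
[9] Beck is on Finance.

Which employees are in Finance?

From (4): Xiulan ∈ Quality.
From (9): Beck ∈ Finance.
(1) (exactly one): Bao ∈ Governance.
(5): Sven matches Beck: Sven ∉ Quality.
(5): Sven matches Beck: Sven ∈ Finance.
(6): Quality already has 1, so the rest are out.
(7) (exactly one): Rosa ∈ Finance.
(3): Finance already has 3, so the rest are out.
Only one task force left: Tariq ∈ Governance.

Finance = {Beck, Rosa, Sven}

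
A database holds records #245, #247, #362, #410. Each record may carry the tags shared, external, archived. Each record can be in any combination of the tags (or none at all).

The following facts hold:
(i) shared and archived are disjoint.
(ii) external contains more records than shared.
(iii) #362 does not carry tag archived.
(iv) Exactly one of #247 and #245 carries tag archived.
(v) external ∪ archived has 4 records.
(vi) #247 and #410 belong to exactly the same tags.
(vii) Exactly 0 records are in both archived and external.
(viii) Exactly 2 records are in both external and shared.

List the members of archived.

archived = {#245}

From (iii): #362 ∉ archived.
Suppose #245 ∉ archived: no assignment then satisfies all the clues, so #245 ∈ archived.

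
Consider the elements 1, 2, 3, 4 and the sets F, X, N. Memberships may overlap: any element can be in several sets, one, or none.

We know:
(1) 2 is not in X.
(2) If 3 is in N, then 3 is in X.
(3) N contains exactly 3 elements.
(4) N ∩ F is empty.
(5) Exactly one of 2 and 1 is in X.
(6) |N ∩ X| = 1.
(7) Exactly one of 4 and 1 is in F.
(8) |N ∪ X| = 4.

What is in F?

F = {1}

From (1): 2 ∉ X.
(5) (exactly one): 1 ∈ X.
Suppose 1 ∉ F: no assignment then satisfies all the clues, so 1 ∈ F.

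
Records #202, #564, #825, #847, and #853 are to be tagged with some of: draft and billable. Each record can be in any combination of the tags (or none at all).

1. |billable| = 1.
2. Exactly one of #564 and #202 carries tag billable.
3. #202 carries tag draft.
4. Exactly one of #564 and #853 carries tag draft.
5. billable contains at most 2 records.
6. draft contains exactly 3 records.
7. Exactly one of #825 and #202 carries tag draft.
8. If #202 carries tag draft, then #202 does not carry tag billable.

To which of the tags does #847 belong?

#847: draft

From (3): #202 ∈ draft.
(7) (exactly one): #825 ∉ draft.
(8): #202 ∉ billable.
(2) (exactly one): #564 ∈ billable.
(1): billable already has 1, so the rest are out.
Suppose #847 ∉ draft: no assignment then satisfies all the clues, so #847 ∈ draft.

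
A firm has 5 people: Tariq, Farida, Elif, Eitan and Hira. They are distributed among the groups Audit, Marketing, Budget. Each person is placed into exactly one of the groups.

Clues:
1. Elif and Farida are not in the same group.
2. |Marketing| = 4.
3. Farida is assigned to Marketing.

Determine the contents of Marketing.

Marketing = {Eitan, Farida, Hira, Tariq}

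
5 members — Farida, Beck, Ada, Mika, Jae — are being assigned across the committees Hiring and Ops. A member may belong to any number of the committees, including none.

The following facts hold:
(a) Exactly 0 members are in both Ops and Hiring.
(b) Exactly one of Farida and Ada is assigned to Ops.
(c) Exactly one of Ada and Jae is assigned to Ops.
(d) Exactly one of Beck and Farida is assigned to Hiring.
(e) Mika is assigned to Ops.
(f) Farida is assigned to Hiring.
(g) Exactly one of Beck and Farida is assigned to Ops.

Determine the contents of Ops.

Ops = {Ada, Beck, Mika}

From (e): Mika ∈ Ops.
From (f): Farida ∈ Hiring.
(d) (exactly one): Beck ∉ Hiring.
Suppose Farida ∈ Ops: no assignment then satisfies all the clues, so Farida ∉ Ops.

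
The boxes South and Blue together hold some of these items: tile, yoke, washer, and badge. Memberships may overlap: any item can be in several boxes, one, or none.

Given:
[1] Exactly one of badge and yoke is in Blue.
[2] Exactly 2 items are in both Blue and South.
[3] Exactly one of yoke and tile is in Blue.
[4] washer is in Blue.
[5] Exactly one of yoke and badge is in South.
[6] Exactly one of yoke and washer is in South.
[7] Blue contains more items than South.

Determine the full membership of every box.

From (4): washer ∈ Blue.
Suppose tile ∈ South: no assignment then satisfies all the clues, so tile ∉ South.

South = {badge, washer}; Blue = {badge, tile, washer}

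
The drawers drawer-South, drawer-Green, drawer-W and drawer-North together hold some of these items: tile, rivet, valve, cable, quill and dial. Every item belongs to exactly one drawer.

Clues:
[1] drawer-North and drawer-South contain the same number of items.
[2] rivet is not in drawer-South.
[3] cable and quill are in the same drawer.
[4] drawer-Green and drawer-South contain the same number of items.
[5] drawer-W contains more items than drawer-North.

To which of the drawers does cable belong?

cable: drawer-W

From (2): rivet ∉ drawer-South.
Suppose cable ∈ drawer-South: no assignment then satisfies all the clues, so cable ∉ drawer-South.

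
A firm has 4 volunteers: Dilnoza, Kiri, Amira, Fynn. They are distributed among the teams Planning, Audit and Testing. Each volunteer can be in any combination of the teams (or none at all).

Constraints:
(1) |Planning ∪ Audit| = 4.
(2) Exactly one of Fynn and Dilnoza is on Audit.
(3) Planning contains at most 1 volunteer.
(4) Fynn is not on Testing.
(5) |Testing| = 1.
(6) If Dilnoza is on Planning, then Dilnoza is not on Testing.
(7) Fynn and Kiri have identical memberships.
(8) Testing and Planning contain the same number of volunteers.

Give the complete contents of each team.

Planning = {Dilnoza}; Audit = {Amira, Fynn, Kiri}; Testing = {Amira}

From (4): Fynn ∉ Testing.
(7): Kiri matches Fynn: Kiri ∉ Testing.
Suppose Dilnoza ∉ Planning: no assignment then satisfies all the clues, so Dilnoza ∈ Planning.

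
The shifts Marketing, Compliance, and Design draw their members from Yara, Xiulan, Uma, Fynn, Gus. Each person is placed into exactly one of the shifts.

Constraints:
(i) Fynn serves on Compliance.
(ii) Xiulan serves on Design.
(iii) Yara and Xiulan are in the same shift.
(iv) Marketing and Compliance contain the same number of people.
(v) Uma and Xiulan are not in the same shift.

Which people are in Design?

Design = {Gus, Xiulan, Yara}

From (i): Fynn ∈ Compliance.
From (ii): Xiulan ∈ Design.
(iii): Yara matches Xiulan: Yara ∉ Marketing.
(iii): Yara matches Xiulan: Yara ∉ Compliance.
(iii): Yara matches Xiulan: Yara ∈ Design.
(v): Uma ∉ Design.
Suppose Gus ∉ Design: no assignment then satisfies all the clues, so Gus ∈ Design.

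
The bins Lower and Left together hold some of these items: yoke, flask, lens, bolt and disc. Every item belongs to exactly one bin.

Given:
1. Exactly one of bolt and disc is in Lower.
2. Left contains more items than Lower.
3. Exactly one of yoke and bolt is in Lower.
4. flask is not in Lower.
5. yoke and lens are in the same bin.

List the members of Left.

Left = {disc, flask, lens, yoke}

From (4): flask ∉ Lower.
Only one bin left: flask ∈ Left.
Suppose yoke ∉ Left: no assignment then satisfies all the clues, so yoke ∈ Left.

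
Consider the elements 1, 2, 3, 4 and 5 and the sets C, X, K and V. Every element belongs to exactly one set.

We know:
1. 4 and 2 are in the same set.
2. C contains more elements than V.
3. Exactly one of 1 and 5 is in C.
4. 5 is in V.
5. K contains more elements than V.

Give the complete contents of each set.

C = {1, 3}; X = {}; K = {2, 4}; V = {5}

From (4): 5 ∈ V.
(3) (exactly one): 1 ∈ C.
Suppose 2 ∈ C: no assignment then satisfies all the clues, so 2 ∉ C.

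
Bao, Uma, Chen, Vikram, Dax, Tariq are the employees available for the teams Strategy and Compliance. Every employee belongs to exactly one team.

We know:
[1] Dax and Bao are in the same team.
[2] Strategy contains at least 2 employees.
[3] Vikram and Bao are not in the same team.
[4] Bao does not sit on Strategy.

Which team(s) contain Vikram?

Vikram: Strategy

From (4): Bao ∉ Strategy.
(1): Dax matches Bao: Dax ∉ Strategy.
Only one team left: Bao ∈ Compliance.
Only one team left: Dax ∈ Compliance.
(3): Vikram ∉ Compliance.
Only one team left: Vikram ∈ Strategy.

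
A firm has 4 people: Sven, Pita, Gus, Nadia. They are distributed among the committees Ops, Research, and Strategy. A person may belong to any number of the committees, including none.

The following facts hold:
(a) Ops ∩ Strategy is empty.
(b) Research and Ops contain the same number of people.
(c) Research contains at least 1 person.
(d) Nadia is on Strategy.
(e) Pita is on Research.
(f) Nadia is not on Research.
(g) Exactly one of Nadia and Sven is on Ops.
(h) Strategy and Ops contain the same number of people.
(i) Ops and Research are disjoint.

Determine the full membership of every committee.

Ops = {Sven}; Research = {Pita}; Strategy = {Nadia}

From (d): Nadia ∈ Strategy.
From (e): Pita ∈ Research.
From (f): Nadia ∉ Research.
(a) (disjoint): Nadia ∉ Ops.
(g) (exactly one): Sven ∈ Ops.
(i) (disjoint): Sven ∉ Research.
(i) (disjoint): Pita ∉ Ops.
(a) (disjoint): Sven ∉ Strategy.
Suppose Pita ∈ Strategy: no assignment then satisfies all the clues, so Pita ∉ Strategy.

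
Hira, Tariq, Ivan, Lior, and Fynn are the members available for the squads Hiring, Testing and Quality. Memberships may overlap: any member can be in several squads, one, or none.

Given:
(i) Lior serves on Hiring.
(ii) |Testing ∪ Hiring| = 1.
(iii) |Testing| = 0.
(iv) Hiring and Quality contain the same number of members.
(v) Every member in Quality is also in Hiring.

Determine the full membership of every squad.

Hiring = {Lior}; Testing = {}; Quality = {Lior}

From (i): Lior ∈ Hiring.
(iii): Testing already has 0, so the rest are out.
Suppose Hira ∈ Hiring: no assignment then satisfies all the clues, so Hira ∉ Hiring.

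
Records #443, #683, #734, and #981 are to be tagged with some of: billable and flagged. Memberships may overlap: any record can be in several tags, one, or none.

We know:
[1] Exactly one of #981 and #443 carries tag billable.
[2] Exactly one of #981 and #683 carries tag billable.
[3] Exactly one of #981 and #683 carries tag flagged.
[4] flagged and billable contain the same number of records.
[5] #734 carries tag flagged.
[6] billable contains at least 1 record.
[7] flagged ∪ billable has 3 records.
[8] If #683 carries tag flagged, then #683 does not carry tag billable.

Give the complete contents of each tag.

billable = {#734, #981}; flagged = {#683, #734}

From (5): #734 ∈ flagged.
Suppose #443 ∈ billable: no assignment then satisfies all the clues, so #443 ∉ billable.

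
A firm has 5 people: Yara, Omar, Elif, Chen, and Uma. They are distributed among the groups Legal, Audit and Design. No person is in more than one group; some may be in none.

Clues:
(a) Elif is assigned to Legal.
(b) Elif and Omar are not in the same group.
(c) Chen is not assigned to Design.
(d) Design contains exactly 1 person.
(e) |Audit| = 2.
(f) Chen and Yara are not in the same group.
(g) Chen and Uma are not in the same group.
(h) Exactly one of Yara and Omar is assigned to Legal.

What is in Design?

From (a): Elif ∈ Legal.
From (c): Chen ∉ Design.
(b): Omar ∉ Legal.
(h) (exactly one): Yara ∈ Legal.
(f): Chen ∉ Legal.
Suppose Omar ∈ Design: no assignment then satisfies all the clues, so Omar ∉ Design.

Design = {Uma}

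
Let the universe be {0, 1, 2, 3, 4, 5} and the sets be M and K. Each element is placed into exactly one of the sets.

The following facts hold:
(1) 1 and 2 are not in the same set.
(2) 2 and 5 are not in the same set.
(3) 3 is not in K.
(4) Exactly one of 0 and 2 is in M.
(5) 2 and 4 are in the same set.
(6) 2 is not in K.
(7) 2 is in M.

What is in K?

K = {0, 1, 5}

From (3): 3 ∉ K.
From (6): 2 ∉ K.
From (7): 2 ∈ M.
(1): 1 ∉ M.
(2): 5 ∉ M.
(4) (exactly one): 0 ∉ M.
(5): 4 matches 2: 4 ∈ M.
Only one set left: 0 ∈ K.
Only one set left: 1 ∈ K.
Only one set left: 3 ∈ M.
Only one set left: 5 ∈ K.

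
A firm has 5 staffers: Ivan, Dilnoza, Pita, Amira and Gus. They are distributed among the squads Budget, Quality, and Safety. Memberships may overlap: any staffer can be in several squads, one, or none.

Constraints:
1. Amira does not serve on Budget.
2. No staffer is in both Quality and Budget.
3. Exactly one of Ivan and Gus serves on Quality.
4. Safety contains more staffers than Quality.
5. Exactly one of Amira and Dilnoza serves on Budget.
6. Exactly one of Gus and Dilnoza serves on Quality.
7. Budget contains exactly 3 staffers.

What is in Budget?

Budget = {Dilnoza, Ivan, Pita}

From (1): Amira ∉ Budget.
(5) (exactly one): Dilnoza ∈ Budget.
(2) (disjoint): Dilnoza ∉ Quality.
(6) (exactly one): Gus ∈ Quality.
(2) (disjoint): Gus ∉ Budget.
(3) (exactly one): Ivan ∉ Quality.
(7): only 3 candidates remain for Budget, so all are in.
(2) (disjoint): Pita ∉ Quality.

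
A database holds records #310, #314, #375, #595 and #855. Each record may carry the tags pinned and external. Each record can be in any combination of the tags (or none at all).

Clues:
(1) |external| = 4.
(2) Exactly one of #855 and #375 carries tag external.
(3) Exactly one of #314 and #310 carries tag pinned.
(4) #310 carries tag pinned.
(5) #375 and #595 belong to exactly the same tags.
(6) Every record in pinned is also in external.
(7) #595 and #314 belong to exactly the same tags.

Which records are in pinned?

pinned = {#310}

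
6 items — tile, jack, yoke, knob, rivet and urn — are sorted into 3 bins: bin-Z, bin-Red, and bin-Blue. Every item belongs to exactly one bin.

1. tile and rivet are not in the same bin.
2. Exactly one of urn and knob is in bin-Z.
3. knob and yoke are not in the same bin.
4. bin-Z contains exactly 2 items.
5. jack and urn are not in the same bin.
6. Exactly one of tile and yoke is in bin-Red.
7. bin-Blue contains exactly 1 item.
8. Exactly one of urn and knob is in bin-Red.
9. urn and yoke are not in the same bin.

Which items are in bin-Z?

bin-Z = {rivet, urn}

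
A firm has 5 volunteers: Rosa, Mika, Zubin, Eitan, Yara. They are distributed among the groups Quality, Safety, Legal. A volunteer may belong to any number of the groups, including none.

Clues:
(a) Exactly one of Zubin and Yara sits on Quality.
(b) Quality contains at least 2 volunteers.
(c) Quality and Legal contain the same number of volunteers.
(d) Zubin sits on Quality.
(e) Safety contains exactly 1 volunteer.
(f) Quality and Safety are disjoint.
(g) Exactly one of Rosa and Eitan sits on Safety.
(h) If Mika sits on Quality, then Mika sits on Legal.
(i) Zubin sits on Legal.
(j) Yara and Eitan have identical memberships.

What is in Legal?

Legal = {Mika, Zubin}

From (d): Zubin ∈ Quality.
From (i): Zubin ∈ Legal.
(a) (exactly one): Yara ∉ Quality.
(f) (disjoint): Zubin ∉ Safety.
(j): Eitan matches Yara: Eitan ∉ Quality.
Suppose Rosa ∈ Legal: no assignment then satisfies all the clues, so Rosa ∉ Legal.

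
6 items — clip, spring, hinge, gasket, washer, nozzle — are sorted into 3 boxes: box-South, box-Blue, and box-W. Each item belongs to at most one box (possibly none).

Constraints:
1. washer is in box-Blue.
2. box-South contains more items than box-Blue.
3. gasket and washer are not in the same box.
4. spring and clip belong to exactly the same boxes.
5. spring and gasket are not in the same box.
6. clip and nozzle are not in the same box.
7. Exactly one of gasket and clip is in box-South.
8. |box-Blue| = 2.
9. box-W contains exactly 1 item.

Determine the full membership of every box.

box-South = {clip, hinge, spring}; box-Blue = {nozzle, washer}; box-W = {gasket}

From (1): washer ∈ box-Blue.
(3): gasket ∉ box-Blue.
Suppose clip ∉ box-South: no assignment then satisfies all the clues, so clip ∈ box-South.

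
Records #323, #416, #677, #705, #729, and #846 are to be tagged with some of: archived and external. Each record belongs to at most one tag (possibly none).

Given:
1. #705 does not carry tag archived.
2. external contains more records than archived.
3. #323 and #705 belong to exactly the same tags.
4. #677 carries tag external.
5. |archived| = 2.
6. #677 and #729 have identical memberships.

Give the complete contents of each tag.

archived = {#416, #846}; external = {#323, #677, #705, #729}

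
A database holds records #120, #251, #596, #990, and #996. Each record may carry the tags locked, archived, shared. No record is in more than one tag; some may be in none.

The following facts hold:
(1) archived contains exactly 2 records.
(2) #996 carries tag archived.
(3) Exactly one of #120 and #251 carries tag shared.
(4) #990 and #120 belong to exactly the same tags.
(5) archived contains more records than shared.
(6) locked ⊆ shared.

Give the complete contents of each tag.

locked = {}; archived = {#596, #996}; shared = {#251}

From (2): #996 ∈ archived.
Suppose #120 ∈ locked: no assignment then satisfies all the clues, so #120 ∉ locked.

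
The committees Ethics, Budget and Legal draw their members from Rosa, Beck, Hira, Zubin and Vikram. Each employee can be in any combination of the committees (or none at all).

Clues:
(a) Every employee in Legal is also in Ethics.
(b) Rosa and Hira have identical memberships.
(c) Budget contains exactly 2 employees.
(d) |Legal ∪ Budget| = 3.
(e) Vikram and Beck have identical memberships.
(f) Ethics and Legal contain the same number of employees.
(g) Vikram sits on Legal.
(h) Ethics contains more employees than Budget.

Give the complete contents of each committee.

Ethics = {Beck, Vikram, Zubin}; Budget = {Beck, Vikram}; Legal = {Beck, Vikram, Zubin}

From (g): Vikram ∈ Legal.
(a) with Vikram ∈ Legal: Vikram ∈ Ethics.
(e): Beck matches Vikram: Beck ∈ Ethics.
(e): Beck matches Vikram: Beck ∈ Legal.
Suppose Rosa ∈ Ethics: no assignment then satisfies all the clues, so Rosa ∉ Ethics.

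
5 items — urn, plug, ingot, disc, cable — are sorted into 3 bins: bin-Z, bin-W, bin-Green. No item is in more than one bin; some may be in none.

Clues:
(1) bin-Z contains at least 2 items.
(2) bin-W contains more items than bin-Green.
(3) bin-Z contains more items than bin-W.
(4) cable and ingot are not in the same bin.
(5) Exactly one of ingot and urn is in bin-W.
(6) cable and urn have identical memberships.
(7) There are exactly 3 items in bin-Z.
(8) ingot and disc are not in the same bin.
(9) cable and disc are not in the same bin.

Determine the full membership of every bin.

bin-Z = {cable, plug, urn}; bin-W = {ingot}; bin-Green = {}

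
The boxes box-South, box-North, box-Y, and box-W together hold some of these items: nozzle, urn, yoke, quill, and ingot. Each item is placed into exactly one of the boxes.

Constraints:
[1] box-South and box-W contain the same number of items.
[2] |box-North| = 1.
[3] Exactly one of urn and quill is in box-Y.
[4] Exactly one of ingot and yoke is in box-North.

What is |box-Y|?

2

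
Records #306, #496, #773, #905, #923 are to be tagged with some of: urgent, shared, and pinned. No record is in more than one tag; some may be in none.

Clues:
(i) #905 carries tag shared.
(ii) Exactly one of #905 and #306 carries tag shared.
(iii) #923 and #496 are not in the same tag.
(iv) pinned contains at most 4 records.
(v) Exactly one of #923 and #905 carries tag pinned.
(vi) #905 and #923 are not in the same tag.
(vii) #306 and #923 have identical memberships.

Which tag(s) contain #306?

From (i): #905 ∈ shared.
(ii) (exactly one): #306 ∉ shared.
(v) (exactly one): #923 ∈ pinned.
(vii): #306 matches #923: #306 ∉ urgent.
(vii): #306 matches #923: #306 ∈ pinned.
(iii): #496 ∉ pinned.

#306: pinned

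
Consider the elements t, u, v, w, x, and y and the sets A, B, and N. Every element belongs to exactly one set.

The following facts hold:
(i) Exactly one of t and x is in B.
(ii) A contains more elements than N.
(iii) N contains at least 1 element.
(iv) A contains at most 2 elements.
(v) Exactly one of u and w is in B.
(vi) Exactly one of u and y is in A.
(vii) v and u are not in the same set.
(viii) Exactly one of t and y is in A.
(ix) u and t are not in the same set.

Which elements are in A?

A = {x, y}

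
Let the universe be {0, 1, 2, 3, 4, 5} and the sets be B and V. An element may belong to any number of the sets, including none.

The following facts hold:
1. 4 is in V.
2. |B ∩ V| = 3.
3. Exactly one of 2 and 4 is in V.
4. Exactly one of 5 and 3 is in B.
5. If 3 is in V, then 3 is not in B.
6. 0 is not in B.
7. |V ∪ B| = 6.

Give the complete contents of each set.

B = {1, 2, 4, 5}; V = {0, 1, 3, 4, 5}

From (1): 4 ∈ V.
From (6): 0 ∉ B.
(3) (exactly one): 2 ∉ V.
Suppose 0 ∉ V: no assignment then satisfies all the clues, so 0 ∈ V.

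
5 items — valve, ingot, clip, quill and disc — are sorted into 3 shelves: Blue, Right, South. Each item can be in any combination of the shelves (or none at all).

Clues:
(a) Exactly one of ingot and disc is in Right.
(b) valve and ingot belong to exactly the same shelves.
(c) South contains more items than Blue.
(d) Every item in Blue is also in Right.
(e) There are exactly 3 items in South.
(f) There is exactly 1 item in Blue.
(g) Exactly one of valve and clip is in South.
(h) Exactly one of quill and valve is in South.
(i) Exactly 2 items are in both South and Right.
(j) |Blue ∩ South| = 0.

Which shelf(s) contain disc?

disc: South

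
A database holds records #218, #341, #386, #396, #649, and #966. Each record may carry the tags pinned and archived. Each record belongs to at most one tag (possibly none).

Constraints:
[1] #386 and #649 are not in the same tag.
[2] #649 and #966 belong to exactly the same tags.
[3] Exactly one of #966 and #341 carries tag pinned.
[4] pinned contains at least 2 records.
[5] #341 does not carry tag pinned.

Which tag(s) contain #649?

#649: pinned

From (5): #341 ∉ pinned.
(3) (exactly one): #966 ∈ pinned.
(2): #649 matches #966: #649 ∈ pinned.
(1): #386 ∉ pinned.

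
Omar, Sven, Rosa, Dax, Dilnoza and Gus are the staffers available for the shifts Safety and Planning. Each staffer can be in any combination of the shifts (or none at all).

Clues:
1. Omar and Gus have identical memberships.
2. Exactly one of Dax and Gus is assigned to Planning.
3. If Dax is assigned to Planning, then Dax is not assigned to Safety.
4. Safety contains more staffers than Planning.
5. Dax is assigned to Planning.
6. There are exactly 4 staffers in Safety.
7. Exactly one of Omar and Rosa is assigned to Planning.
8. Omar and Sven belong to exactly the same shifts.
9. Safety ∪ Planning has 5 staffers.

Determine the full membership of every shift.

Safety = {Gus, Omar, Rosa, Sven}; Planning = {Dax, Rosa}

From (5): Dax ∈ Planning.
(2) (exactly one): Gus ∉ Planning.
(3): Dax ∉ Safety.
(1): Omar matches Gus: Omar ∉ Planning.
(7) (exactly one): Rosa ∈ Planning.
(8): Sven matches Omar: Sven ∉ Planning.
Suppose Omar ∉ Safety: no assignment then satisfies all the clues, so Omar ∈ Safety.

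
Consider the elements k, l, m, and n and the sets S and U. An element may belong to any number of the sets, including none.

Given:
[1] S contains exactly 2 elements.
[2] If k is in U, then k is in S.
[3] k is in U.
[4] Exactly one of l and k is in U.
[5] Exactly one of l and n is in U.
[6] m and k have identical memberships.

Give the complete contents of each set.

From (3): k ∈ U.
(2): k ∈ S.
(4) (exactly one): l ∉ U.
(5) (exactly one): n ∈ U.
(6): m matches k: m ∈ S.
(6): m matches k: m ∈ U.
(1): S already has 2, so the rest are out.

S = {k, m}; U = {k, m, n}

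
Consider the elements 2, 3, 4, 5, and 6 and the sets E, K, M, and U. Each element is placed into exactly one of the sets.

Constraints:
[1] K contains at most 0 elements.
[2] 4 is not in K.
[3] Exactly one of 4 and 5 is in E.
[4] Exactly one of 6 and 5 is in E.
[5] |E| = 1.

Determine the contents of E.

From (2): 4 ∉ K.
(1): K already has 0, so the rest are out.
Suppose 2 ∈ E: no assignment then satisfies all the clues, so 2 ∉ E.

E = {5}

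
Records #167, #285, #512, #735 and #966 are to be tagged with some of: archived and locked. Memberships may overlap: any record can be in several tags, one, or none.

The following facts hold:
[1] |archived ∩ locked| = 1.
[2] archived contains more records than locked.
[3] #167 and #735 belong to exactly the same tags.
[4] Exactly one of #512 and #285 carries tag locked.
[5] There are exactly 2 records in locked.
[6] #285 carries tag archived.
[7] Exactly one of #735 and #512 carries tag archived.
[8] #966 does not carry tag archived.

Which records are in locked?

locked = {#285, #966}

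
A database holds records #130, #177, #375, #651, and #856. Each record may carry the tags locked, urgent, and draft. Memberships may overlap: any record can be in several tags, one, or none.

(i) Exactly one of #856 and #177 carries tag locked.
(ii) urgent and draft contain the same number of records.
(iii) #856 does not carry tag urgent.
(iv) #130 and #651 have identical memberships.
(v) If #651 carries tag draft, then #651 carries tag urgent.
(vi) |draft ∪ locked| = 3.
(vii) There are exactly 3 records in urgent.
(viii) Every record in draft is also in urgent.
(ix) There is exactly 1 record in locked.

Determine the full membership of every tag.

locked = {#177}; urgent = {#130, #177, #651}; draft = {#130, #177, #651}

From (iii): #856 ∉ urgent.
(viii) contrapositive: #856 ∉ draft.
Suppose #130 ∈ locked: no assignment then satisfies all the clues, so #130 ∉ locked.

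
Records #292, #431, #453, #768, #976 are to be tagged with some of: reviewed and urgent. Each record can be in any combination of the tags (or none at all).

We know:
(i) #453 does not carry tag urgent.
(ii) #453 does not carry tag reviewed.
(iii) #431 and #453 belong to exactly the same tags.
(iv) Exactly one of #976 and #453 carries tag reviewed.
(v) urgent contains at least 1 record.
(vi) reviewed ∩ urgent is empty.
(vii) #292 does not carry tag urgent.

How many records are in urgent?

1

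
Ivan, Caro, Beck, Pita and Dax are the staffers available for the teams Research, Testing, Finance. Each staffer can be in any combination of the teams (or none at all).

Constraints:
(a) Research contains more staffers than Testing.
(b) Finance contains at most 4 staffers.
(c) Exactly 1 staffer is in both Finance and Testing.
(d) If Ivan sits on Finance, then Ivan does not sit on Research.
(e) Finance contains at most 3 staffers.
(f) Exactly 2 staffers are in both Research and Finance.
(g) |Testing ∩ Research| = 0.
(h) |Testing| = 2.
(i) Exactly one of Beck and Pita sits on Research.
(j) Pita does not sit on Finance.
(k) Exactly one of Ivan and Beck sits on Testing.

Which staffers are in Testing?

Testing = {Ivan, Pita}

From (j): Pita ∉ Finance.
Suppose Ivan ∉ Testing: no assignment then satisfies all the clues, so Ivan ∈ Testing.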